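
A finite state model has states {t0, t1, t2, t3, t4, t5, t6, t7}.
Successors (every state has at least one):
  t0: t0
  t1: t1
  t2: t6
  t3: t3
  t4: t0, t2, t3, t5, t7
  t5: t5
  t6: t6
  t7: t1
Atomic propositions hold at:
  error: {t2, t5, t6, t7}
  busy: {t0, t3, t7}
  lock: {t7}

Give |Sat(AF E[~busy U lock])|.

Sat(~busy) = {t1, t2, t4, t5, t6}
E[~busy U lock]: least fixpoint, start Z0 = Sat(lock) = {t7}, add states in Sat(~busy) with some successor in Z. Z1 = {t4, t7}; fixed.
Sat(E[~busy U lock]) = {t4, t7}
AF E[~busy U lock]: least fixpoint, start Z0 = {t4, t7}, add states with every successor in Z. Already a fixed point.
Sat(AF E[~busy U lock]) = {t4, t7}
|Sat(AF E[~busy U lock])| = |{t4, t7}| = 2.

2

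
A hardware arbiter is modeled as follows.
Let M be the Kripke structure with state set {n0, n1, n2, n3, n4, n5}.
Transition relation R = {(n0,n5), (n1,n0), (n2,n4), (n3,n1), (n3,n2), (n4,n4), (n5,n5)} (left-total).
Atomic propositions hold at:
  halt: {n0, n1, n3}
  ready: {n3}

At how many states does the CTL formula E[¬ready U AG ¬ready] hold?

5

Sat(¬ready) = {n0, n1, n2, n4, n5}
AG ¬ready: greatest fixpoint, start Z0 = {n0, n1, n2, n4, n5}, keep only states in Sat with every successor in Z. Already a fixed point.
Sat(AG ¬ready) = {n0, n1, n2, n4, n5}
E[¬ready U AG ¬ready]: least fixpoint, start Z0 = Sat(AG ¬ready) = {n0, n1, n2, n4, n5}, add states in Sat(¬ready) with some successor in Z. Already a fixed point.
Sat(E[¬ready U AG ¬ready]) = {n0, n1, n2, n4, n5}
|Sat(E[¬ready U AG ¬ready])| = |{n0, n1, n2, n4, n5}| = 5.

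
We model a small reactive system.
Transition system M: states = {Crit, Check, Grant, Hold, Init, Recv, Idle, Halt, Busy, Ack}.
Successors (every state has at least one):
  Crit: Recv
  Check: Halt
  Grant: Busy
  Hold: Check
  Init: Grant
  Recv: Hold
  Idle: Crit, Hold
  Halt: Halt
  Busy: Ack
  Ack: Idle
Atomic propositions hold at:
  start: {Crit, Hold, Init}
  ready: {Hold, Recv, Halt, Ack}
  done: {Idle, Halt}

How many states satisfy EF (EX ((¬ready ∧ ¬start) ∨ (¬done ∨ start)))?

Sat(¬ready) = {Crit, Check, Grant, Init, Idle, Busy}
Sat(¬start) = {Check, Grant, Recv, Idle, Halt, Busy, Ack}
Sat(¬ready ∧ ¬start) = {Check, Grant, Idle, Busy}
Sat(¬done) = {Crit, Check, Grant, Hold, Init, Recv, Busy, Ack}
Sat(¬done ∨ start) = {Crit, Check, Grant, Hold, Init, Recv, Busy, Ack}
Sat((¬ready ∧ ¬start) ∨ (¬done ∨ start)) = {Crit, Check, Grant, Hold, Init, Recv, Idle, Busy, Ack}
Sat(EX ((¬ready ∧ ¬start) ∨ (¬done ∨ start))) = {s : some successor in {Crit, Check, Grant, Hold, Init, Recv, Idle, Busy, Ack}} = {Crit, Grant, Hold, Init, Recv, Idle, Busy, Ack}
EF (EX ((¬ready ∧ ¬start) ∨ (¬done ∨ start))): least fixpoint, start Z0 = {Crit, Grant, Hold, Init, Recv, Idle, Busy, Ack}, add states with some successor in Z. Already a fixed point.
Sat(EF (EX ((¬ready ∧ ¬start) ∨ (¬done ∨ start)))) = {Crit, Grant, Hold, Init, Recv, Idle, Busy, Ack}
|Sat(EF (EX ((¬ready ∧ ¬start) ∨ (¬done ∨ start))))| = |{Crit, Grant, Hold, Init, Recv, Idle, Busy, Ack}| = 8.

8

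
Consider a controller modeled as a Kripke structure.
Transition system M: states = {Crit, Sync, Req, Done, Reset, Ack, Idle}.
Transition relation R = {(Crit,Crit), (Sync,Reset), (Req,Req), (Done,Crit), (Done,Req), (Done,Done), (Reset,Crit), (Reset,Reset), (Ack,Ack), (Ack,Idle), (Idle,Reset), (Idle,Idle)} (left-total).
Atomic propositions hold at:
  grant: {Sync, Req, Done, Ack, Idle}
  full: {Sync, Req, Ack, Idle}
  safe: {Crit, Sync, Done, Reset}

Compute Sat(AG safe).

AG safe: greatest fixpoint, start Z0 = {Crit, Sync, Done, Reset}, keep only states in Sat with every successor in Z. Z1 = {Crit, Sync, Reset}; fixed.
Sat(AG safe) = {Crit, Sync, Reset}

{Crit, Sync, Reset}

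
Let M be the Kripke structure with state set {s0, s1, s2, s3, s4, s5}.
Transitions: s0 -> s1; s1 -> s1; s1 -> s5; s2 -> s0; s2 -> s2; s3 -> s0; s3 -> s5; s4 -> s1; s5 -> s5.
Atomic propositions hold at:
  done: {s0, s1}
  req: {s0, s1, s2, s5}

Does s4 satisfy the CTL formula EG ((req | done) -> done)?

Sat(req | done) = {s0, s1, s2, s5}
Sat((req | done) -> done) = {s0, s1, s3, s4}
EG ((req | done) -> done): greatest fixpoint, start Z0 = {s0, s1, s3, s4}, keep only states in Sat with some successor in Z. Already a fixed point.
Sat(EG ((req | done) -> done)) = {s0, s1, s3, s4}
s4 ∈ Sat(EG ((req | done) -> done)) = {s0, s1, s3, s4}, so the formula holds at s4.

Yes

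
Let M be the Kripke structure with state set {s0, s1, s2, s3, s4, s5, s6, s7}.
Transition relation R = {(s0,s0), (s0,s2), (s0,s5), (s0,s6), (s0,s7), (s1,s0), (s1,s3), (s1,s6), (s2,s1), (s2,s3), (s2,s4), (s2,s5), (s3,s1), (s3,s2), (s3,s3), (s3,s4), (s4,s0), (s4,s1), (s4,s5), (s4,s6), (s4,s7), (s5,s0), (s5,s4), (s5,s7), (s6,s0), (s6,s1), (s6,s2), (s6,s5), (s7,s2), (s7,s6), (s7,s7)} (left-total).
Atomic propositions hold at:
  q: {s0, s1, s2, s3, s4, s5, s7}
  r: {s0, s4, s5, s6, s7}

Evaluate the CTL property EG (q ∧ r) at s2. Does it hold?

Sat(q ∧ r) = {s0, s4, s5, s7}
EG (q ∧ r): greatest fixpoint, start Z0 = {s0, s4, s5, s7}, keep only states in Sat with some successor in Z. Already a fixed point.
Sat(EG (q ∧ r)) = {s0, s4, s5, s7}
s2 ∉ Sat(EG (q ∧ r)) = {s0, s4, s5, s7}, so the formula does not hold at s2.

No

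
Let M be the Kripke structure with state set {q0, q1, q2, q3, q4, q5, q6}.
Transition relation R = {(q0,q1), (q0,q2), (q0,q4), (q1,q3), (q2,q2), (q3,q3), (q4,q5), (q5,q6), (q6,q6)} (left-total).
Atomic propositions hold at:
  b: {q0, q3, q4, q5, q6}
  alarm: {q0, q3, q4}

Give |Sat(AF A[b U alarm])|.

4

A[b U alarm]: least fixpoint, start Z0 = Sat(alarm) = {q0, q3, q4}, add states in Sat(b) with every successor in Z. Already a fixed point.
Sat(A[b U alarm]) = {q0, q3, q4}
AF A[b U alarm]: least fixpoint, start Z0 = {q0, q3, q4}, add states with every successor in Z. Z1 = {q0, q1, q3, q4}; fixed.
Sat(AF A[b U alarm]) = {q0, q1, q3, q4}
|Sat(AF A[b U alarm])| = |{q0, q1, q3, q4}| = 4.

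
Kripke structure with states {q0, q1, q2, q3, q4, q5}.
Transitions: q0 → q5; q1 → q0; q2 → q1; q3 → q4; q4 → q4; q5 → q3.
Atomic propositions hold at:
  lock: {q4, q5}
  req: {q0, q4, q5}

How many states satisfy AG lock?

1

AG lock: greatest fixpoint, start Z0 = {q4, q5}, keep only states in Sat with every successor in Z. Z1 = {q4}; fixed.
Sat(AG lock) = {q4}
|Sat(AG lock)| = |{q4}| = 1.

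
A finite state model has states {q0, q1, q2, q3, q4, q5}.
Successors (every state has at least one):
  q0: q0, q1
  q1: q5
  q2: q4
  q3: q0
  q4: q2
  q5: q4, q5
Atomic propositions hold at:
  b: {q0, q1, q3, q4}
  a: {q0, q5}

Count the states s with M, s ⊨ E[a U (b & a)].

Sat(b & a) = {q0}
E[a U (b & a)]: least fixpoint, start Z0 = Sat((b & a)) = {q0}, add states in Sat(a) with some successor in Z. Already a fixed point.
Sat(E[a U (b & a)]) = {q0}
|Sat(E[a U (b & a)])| = |{q0}| = 1.

1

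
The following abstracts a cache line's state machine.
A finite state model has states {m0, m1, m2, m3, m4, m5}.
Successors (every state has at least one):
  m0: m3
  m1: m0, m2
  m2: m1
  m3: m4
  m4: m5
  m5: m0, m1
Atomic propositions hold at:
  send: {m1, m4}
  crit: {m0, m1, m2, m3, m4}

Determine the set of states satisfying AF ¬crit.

Sat(¬crit) = {m5}
AF ¬crit: least fixpoint, start Z0 = {m5}, add states with every successor in Z. Z1 = {m4, m5}; Z2 = {m3, m4, m5}; Z3 = {m0, m3, m4, m5}; fixed.
Sat(AF ¬crit) = {m0, m3, m4, m5}

{m0, m3, m4, m5}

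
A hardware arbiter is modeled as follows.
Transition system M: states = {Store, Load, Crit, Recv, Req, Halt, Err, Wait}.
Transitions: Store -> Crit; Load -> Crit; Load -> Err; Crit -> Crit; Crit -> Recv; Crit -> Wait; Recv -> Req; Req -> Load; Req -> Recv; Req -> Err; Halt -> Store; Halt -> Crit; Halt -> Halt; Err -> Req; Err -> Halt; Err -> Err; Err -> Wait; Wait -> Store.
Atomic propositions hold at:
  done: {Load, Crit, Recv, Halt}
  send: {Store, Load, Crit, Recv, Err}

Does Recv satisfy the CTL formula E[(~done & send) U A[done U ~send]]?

Sat(~done) = {Store, Req, Err, Wait}
Sat(~done & send) = {Store, Err}
Sat(~send) = {Req, Halt, Wait}
A[done U ~send]: least fixpoint, start Z0 = Sat(~send) = {Req, Halt, Wait}, add states in Sat(done) with every successor in Z. Z1 = {Recv, Req, Halt, Wait}; fixed.
Sat(A[done U ~send]) = {Recv, Req, Halt, Wait}
E[(~done & send) U A[done U ~send]]: least fixpoint, start Z0 = Sat(A[done U ~send]) = {Recv, Req, Halt, Wait}, add states in Sat(~done & send) with some successor in Z. Z1 = {Recv, Req, Halt, Err, Wait}; fixed.
Sat(E[(~done & send) U A[done U ~send]]) = {Recv, Req, Halt, Err, Wait}
Recv ∈ Sat(E[(~done & send) U A[done U ~send]]) = {Recv, Req, Halt, Err, Wait}, so the formula holds at Recv.

Yes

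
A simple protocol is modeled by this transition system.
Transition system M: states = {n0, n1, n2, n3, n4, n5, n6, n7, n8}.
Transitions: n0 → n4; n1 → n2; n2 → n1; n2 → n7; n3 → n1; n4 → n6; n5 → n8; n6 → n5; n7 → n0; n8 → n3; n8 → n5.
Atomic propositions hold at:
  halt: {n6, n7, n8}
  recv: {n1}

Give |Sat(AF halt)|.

AF halt: least fixpoint, start Z0 = {n6, n7, n8}, add states with every successor in Z. Z1 = {n4, n5, n6, n7, n8}; Z2 = {n0, n4, n5, n6, n7, n8}; fixed.
Sat(AF halt) = {n0, n4, n5, n6, n7, n8}
|Sat(AF halt)| = |{n0, n4, n5, n6, n7, n8}| = 6.

6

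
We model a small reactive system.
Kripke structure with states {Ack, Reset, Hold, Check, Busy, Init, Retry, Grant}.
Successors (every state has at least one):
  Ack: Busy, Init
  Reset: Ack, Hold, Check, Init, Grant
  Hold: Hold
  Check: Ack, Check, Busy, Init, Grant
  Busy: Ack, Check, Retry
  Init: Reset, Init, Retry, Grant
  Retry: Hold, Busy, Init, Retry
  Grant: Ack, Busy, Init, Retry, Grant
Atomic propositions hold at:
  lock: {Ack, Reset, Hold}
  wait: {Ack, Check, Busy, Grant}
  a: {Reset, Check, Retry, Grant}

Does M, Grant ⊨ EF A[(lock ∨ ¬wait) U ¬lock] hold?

Yes

Sat(¬wait) = {Reset, Hold, Init, Retry}
Sat(lock ∨ ¬wait) = {Ack, Reset, Hold, Init, Retry}
Sat(¬lock) = {Check, Busy, Init, Retry, Grant}
A[(lock ∨ ¬wait) U ¬lock]: least fixpoint, start Z0 = Sat(¬lock) = {Check, Busy, Init, Retry, Grant}, add states in Sat(lock ∨ ¬wait) with every successor in Z. Z1 = {Ack, Check, Busy, Init, Retry, Grant}; fixed.
Sat(A[(lock ∨ ¬wait) U ¬lock]) = {Ack, Check, Busy, Init, Retry, Grant}
EF A[(lock ∨ ¬wait) U ¬lock]: least fixpoint, start Z0 = {Ack, Check, Busy, Init, Retry, Grant}, add states with some successor in Z. Z1 = {Ack, Reset, Check, Busy, Init, Retry, Grant}; fixed.
Sat(EF A[(lock ∨ ¬wait) U ¬lock]) = {Ack, Reset, Check, Busy, Init, Retry, Grant}
Grant ∈ Sat(EF A[(lock ∨ ¬wait) U ¬lock]) = {Ack, Reset, Check, Busy, Init, Retry, Grant}, so the formula holds at Grant.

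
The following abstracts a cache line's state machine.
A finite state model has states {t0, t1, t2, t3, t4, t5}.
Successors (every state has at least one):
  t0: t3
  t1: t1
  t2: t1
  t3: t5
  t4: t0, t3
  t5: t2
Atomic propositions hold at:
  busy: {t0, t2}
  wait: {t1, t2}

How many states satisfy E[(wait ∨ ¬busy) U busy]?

5

Sat(¬busy) = {t1, t3, t4, t5}
Sat(wait ∨ ¬busy) = {t1, t2, t3, t4, t5}
E[(wait ∨ ¬busy) U busy]: least fixpoint, start Z0 = Sat(busy) = {t0, t2}, add states in Sat(wait ∨ ¬busy) with some successor in Z. Z1 = {t0, t2, t4, t5}; Z2 = {t0, t2, t3, t4, t5}; fixed.
Sat(E[(wait ∨ ¬busy) U busy]) = {t0, t2, t3, t4, t5}
|Sat(E[(wait ∨ ¬busy) U busy])| = |{t0, t2, t3, t4, t5}| = 5.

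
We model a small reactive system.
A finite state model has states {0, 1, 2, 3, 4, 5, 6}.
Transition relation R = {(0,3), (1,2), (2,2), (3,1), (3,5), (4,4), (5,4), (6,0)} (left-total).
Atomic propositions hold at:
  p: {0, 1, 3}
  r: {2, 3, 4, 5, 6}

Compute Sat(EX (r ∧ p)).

Sat(r ∧ p) = {3}
Sat(EX (r ∧ p)) = {s : some successor in {3}} = {0}

{0}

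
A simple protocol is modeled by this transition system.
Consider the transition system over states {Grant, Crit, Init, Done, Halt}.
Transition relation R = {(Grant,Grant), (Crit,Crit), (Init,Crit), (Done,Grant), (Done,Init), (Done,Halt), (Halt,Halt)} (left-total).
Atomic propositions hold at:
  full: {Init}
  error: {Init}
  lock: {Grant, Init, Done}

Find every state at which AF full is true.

{Init}

AF full: least fixpoint, start Z0 = {Init}, add states with every successor in Z. Already a fixed point.
Sat(AF full) = {Init}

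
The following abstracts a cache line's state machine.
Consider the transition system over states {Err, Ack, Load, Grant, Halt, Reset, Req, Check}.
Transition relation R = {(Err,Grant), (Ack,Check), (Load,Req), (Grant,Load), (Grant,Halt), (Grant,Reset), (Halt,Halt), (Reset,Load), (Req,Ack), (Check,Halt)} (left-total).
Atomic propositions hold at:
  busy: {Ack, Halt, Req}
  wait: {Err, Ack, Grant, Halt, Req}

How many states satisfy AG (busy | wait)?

1

Sat(busy | wait) = {Err, Ack, Grant, Halt, Req}
AG (busy | wait): greatest fixpoint, start Z0 = {Err, Ack, Grant, Halt, Req}, keep only states in Sat with every successor in Z. Z1 = {Err, Halt, Req}; Z2 = {Halt}; fixed.
Sat(AG (busy | wait)) = {Halt}
|Sat(AG (busy | wait))| = |{Halt}| = 1.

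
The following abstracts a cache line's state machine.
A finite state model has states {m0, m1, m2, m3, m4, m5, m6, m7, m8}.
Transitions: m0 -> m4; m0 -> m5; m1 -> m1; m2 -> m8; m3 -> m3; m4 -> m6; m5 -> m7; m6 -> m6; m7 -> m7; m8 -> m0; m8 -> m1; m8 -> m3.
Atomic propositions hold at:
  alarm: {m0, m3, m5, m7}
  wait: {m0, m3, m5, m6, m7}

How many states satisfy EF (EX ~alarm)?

6

Sat(~alarm) = {m1, m2, m4, m6, m8}
Sat(EX ~alarm) = {s : some successor in {m1, m2, m4, m6, m8}} = {m0, m1, m2, m4, m6, m8}
EF (EX ~alarm): least fixpoint, start Z0 = {m0, m1, m2, m4, m6, m8}, add states with some successor in Z. Already a fixed point.
Sat(EF (EX ~alarm)) = {m0, m1, m2, m4, m6, m8}
|Sat(EF (EX ~alarm))| = |{m0, m1, m2, m4, m6, m8}| = 6.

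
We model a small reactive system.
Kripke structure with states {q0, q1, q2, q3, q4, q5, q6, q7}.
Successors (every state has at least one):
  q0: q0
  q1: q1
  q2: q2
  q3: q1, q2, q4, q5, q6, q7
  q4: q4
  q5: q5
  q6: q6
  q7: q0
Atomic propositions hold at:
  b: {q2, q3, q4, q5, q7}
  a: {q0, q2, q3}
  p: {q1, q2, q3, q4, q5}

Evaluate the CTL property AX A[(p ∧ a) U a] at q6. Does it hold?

No

Sat(p ∧ a) = {q2, q3}
A[(p ∧ a) U a]: least fixpoint, start Z0 = Sat(a) = {q0, q2, q3}, add states in Sat(p ∧ a) with every successor in Z. Already a fixed point.
Sat(A[(p ∧ a) U a]) = {q0, q2, q3}
Sat(AX A[(p ∧ a) U a]) = {s : every successor in {q0, q2, q3}} = {q0, q2, q7}
q6 ∉ Sat(AX A[(p ∧ a) U a]) = {q0, q2, q7}, so the formula does not hold at q6.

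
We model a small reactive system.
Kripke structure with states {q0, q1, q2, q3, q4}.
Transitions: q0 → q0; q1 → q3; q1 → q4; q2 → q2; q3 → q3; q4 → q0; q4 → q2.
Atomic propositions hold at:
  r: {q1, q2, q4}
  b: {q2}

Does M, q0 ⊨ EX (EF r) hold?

EF r: least fixpoint, start Z0 = {q1, q2, q4}, add states with some successor in Z. Already a fixed point.
Sat(EF r) = {q1, q2, q4}
Sat(EX (EF r)) = {s : some successor in {q1, q2, q4}} = {q1, q2, q4}
q0 ∉ Sat(EX (EF r)) = {q1, q2, q4}, so the formula does not hold at q0.

No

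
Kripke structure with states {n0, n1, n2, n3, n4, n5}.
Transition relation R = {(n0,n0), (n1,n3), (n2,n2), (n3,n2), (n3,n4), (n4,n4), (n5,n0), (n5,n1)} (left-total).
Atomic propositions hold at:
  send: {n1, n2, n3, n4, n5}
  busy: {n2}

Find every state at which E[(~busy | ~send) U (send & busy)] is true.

Sat(~busy) = {n0, n1, n3, n4, n5}
Sat(~send) = {n0}
Sat(~busy | ~send) = {n0, n1, n3, n4, n5}
Sat(send & busy) = {n2}
E[(~busy | ~send) U (send & busy)]: least fixpoint, start Z0 = Sat((send & busy)) = {n2}, add states in Sat(~busy | ~send) with some successor in Z. Z1 = {n2, n3}; Z2 = {n1, n2, n3}; Z3 = {n1, n2, n3, n5}; fixed.
Sat(E[(~busy | ~send) U (send & busy)]) = {n1, n2, n3, n5}

{n1, n2, n3, n5}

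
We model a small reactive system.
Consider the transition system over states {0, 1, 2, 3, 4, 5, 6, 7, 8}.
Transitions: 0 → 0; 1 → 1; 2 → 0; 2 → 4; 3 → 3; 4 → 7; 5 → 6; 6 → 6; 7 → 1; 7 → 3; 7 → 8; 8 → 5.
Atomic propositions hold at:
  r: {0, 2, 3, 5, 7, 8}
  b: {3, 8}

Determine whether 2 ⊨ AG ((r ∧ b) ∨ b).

No

Sat(r ∧ b) = {3, 8}
Sat((r ∧ b) ∨ b) = {3, 8}
AG ((r ∧ b) ∨ b): greatest fixpoint, start Z0 = {3, 8}, keep only states in Sat with every successor in Z. Z1 = {3}; fixed.
Sat(AG ((r ∧ b) ∨ b)) = {3}
2 ∉ Sat(AG ((r ∧ b) ∨ b)) = {3}, so the formula does not hold at 2.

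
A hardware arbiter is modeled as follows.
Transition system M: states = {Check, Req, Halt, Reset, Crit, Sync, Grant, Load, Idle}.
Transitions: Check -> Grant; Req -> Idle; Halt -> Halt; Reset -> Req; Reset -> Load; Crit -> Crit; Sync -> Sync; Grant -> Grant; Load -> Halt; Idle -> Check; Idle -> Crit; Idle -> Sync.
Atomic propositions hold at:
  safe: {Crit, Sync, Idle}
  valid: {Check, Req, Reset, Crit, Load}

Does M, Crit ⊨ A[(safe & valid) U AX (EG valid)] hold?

Sat(safe & valid) = {Crit}
EG valid: greatest fixpoint, start Z0 = {Check, Req, Reset, Crit, Load}, keep only states in Sat with some successor in Z. Z1 = {Reset, Crit}; Z2 = {Crit}; fixed.
Sat(EG valid) = {Crit}
Sat(AX (EG valid)) = {s : every successor in {Crit}} = {Crit}
A[(safe & valid) U AX (EG valid)]: least fixpoint, start Z0 = Sat(AX (EG valid)) = {Crit}, add states in Sat(safe & valid) with every successor in Z. Already a fixed point.
Sat(A[(safe & valid) U AX (EG valid)]) = {Crit}
Crit ∈ Sat(A[(safe & valid) U AX (EG valid)]) = {Crit}, so the formula holds at Crit.

Yes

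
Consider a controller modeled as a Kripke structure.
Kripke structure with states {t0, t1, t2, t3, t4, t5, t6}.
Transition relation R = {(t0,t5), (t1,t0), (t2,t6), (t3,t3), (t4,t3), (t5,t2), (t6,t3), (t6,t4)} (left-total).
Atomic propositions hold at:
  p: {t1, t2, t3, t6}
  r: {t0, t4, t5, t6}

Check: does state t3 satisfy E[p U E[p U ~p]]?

No

Sat(~p) = {t0, t4, t5}
E[p U ~p]: least fixpoint, start Z0 = Sat(~p) = {t0, t4, t5}, add states in Sat(p) with some successor in Z. Z1 = {t0, t1, t4, t5, t6}; Z2 = {t0, t1, t2, t4, t5, t6}; fixed.
Sat(E[p U ~p]) = {t0, t1, t2, t4, t5, t6}
E[p U E[p U ~p]]: least fixpoint, start Z0 = Sat(E[p U ~p]) = {t0, t1, t2, t4, t5, t6}, add states in Sat(p) with some successor in Z. Already a fixed point.
Sat(E[p U E[p U ~p]]) = {t0, t1, t2, t4, t5, t6}
t3 ∉ Sat(E[p U E[p U ~p]]) = {t0, t1, t2, t4, t5, t6}, so the formula does not hold at t3.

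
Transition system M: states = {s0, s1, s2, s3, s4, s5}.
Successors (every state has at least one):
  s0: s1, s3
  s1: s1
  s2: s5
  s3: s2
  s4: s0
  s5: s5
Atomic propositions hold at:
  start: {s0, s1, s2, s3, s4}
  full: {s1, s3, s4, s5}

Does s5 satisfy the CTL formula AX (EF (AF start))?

No

AF start: least fixpoint, start Z0 = {s0, s1, s2, s3, s4}, add states with every successor in Z. Already a fixed point.
Sat(AF start) = {s0, s1, s2, s3, s4}
EF (AF start): least fixpoint, start Z0 = {s0, s1, s2, s3, s4}, add states with some successor in Z. Already a fixed point.
Sat(EF (AF start)) = {s0, s1, s2, s3, s4}
Sat(AX (EF (AF start))) = {s : every successor in {s0, s1, s2, s3, s4}} = {s0, s1, s3, s4}
s5 ∉ Sat(AX (EF (AF start))) = {s0, s1, s3, s4}, so the formula does not hold at s5.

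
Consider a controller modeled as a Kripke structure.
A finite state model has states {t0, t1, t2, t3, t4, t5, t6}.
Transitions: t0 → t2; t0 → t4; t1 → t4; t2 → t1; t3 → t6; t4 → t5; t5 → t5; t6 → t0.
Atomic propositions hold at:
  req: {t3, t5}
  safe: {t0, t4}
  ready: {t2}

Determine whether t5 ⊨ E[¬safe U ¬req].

No

Sat(¬safe) = {t1, t2, t3, t5, t6}
Sat(¬req) = {t0, t1, t2, t4, t6}
E[¬safe U ¬req]: least fixpoint, start Z0 = Sat(¬req) = {t0, t1, t2, t4, t6}, add states in Sat(¬safe) with some successor in Z. Z1 = {t0, t1, t2, t3, t4, t6}; fixed.
Sat(E[¬safe U ¬req]) = {t0, t1, t2, t3, t4, t6}
t5 ∉ Sat(E[¬safe U ¬req]) = {t0, t1, t2, t3, t4, t6}, so the formula does not hold at t5.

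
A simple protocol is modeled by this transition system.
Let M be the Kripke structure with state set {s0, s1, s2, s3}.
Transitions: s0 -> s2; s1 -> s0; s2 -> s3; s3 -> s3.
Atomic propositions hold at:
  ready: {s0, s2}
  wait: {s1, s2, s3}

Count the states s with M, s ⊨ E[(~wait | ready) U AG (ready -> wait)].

3

Sat(~wait) = {s0}
Sat(~wait | ready) = {s0, s2}
Sat(ready -> wait) = {s1, s2, s3}
AG (ready -> wait): greatest fixpoint, start Z0 = {s1, s2, s3}, keep only states in Sat with every successor in Z. Z1 = {s2, s3}; fixed.
Sat(AG (ready -> wait)) = {s2, s3}
E[(~wait | ready) U AG (ready -> wait)]: least fixpoint, start Z0 = Sat(AG (ready -> wait)) = {s2, s3}, add states in Sat(~wait | ready) with some successor in Z. Z1 = {s0, s2, s3}; fixed.
Sat(E[(~wait | ready) U AG (ready -> wait)]) = {s0, s2, s3}
|Sat(E[(~wait | ready) U AG (ready -> wait)])| = |{s0, s2, s3}| = 3.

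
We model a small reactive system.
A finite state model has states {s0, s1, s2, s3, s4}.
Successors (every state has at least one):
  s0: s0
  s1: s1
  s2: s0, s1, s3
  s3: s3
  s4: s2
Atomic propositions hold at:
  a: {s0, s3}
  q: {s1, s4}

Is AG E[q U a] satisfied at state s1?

No

E[q U a]: least fixpoint, start Z0 = Sat(a) = {s0, s3}, add states in Sat(q) with some successor in Z. Already a fixed point.
Sat(E[q U a]) = {s0, s3}
AG E[q U a]: greatest fixpoint, start Z0 = {s0, s3}, keep only states in Sat with every successor in Z. Already a fixed point.
Sat(AG E[q U a]) = {s0, s3}
s1 ∉ Sat(AG E[q U a]) = {s0, s3}, so the formula does not hold at s1.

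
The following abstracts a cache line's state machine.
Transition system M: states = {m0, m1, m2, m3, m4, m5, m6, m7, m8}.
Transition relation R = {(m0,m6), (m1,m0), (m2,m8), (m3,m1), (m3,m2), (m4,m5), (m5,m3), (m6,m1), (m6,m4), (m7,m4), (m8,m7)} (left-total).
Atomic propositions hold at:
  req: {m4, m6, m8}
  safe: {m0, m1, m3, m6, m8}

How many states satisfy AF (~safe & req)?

Sat(~safe) = {m2, m4, m5, m7}
Sat(~safe & req) = {m4}
AF (~safe & req): least fixpoint, start Z0 = {m4}, add states with every successor in Z. Z1 = {m4, m7}; Z2 = {m4, m7, m8}; Z3 = {m2, m4, m7, m8}; fixed.
Sat(AF (~safe & req)) = {m2, m4, m7, m8}
|Sat(AF (~safe & req))| = |{m2, m4, m7, m8}| = 4.

4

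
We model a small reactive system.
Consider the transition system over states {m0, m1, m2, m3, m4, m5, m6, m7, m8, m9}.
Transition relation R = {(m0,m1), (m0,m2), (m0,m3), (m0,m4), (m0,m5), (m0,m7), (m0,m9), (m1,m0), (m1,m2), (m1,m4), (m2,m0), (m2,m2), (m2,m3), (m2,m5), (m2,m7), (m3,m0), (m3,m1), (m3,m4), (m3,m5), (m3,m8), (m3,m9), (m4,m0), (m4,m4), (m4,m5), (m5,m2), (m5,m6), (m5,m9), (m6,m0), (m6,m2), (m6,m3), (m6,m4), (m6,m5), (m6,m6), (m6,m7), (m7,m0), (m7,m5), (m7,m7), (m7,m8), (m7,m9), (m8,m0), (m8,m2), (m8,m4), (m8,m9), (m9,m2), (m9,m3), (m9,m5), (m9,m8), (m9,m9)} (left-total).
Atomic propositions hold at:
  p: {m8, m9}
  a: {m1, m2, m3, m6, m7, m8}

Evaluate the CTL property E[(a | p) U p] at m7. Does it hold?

Yes

Sat(a | p) = {m1, m2, m3, m6, m7, m8, m9}
E[(a | p) U p]: least fixpoint, start Z0 = Sat(p) = {m8, m9}, add states in Sat(a | p) with some successor in Z. Z1 = {m3, m7, m8, m9}; Z2 = {m2, m3, m6, m7, m8, m9}; Z3 = {m1, m2, m3, m6, m7, m8, m9}; fixed.
Sat(E[(a | p) U p]) = {m1, m2, m3, m6, m7, m8, m9}
m7 ∈ Sat(E[(a | p) U p]) = {m1, m2, m3, m6, m7, m8, m9}, so the formula holds at m7.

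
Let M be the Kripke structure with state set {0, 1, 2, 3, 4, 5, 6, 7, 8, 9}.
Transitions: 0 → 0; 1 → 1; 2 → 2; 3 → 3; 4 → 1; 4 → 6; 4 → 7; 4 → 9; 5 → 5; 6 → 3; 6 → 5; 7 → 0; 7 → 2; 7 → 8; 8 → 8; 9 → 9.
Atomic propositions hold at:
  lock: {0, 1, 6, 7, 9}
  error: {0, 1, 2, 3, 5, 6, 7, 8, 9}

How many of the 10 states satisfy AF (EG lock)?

EG lock: greatest fixpoint, start Z0 = {0, 1, 6, 7, 9}, keep only states in Sat with some successor in Z. Z1 = {0, 1, 7, 9}; fixed.
Sat(EG lock) = {0, 1, 7, 9}
AF (EG lock): least fixpoint, start Z0 = {0, 1, 7, 9}, add states with every successor in Z. Already a fixed point.
Sat(AF (EG lock)) = {0, 1, 7, 9}
|Sat(AF (EG lock))| = |{0, 1, 7, 9}| = 4.

4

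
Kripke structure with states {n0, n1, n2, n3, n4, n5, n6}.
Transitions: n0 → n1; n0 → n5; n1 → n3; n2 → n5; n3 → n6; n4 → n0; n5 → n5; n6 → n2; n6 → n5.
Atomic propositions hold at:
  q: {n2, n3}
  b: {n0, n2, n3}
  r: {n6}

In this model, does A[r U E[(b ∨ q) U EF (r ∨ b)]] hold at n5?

No

Sat(b ∨ q) = {n0, n2, n3}
Sat(r ∨ b) = {n0, n2, n3, n6}
EF (r ∨ b): least fixpoint, start Z0 = {n0, n2, n3, n6}, add states with some successor in Z. Z1 = {n0, n1, n2, n3, n4, n6}; fixed.
Sat(EF (r ∨ b)) = {n0, n1, n2, n3, n4, n6}
E[(b ∨ q) U EF (r ∨ b)]: least fixpoint, start Z0 = Sat(EF (r ∨ b)) = {n0, n1, n2, n3, n4, n6}, add states in Sat(b ∨ q) with some successor in Z. Already a fixed point.
Sat(E[(b ∨ q) U EF (r ∨ b)]) = {n0, n1, n2, n3, n4, n6}
A[r U E[(b ∨ q) U EF (r ∨ b)]]: least fixpoint, start Z0 = Sat(E[(b ∨ q) U EF (r ∨ b)]) = {n0, n1, n2, n3, n4, n6}, add states in Sat(r) with every successor in Z. Already a fixed point.
Sat(A[r U E[(b ∨ q) U EF (r ∨ b)]]) = {n0, n1, n2, n3, n4, n6}
n5 ∉ Sat(A[r U E[(b ∨ q) U EF (r ∨ b)]]) = {n0, n1, n2, n3, n4, n6}, so the formula does not hold at n5.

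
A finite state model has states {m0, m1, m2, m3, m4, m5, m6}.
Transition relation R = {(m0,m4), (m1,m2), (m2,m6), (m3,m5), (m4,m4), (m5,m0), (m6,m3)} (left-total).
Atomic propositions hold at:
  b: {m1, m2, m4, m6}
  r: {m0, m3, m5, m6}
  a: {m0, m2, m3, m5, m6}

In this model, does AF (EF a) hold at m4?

No

EF a: least fixpoint, start Z0 = {m0, m2, m3, m5, m6}, add states with some successor in Z. Z1 = {m0, m1, m2, m3, m5, m6}; fixed.
Sat(EF a) = {m0, m1, m2, m3, m5, m6}
AF (EF a): least fixpoint, start Z0 = {m0, m1, m2, m3, m5, m6}, add states with every successor in Z. Already a fixed point.
Sat(AF (EF a)) = {m0, m1, m2, m3, m5, m6}
m4 ∉ Sat(AF (EF a)) = {m0, m1, m2, m3, m5, m6}, so the formula does not hold at m4.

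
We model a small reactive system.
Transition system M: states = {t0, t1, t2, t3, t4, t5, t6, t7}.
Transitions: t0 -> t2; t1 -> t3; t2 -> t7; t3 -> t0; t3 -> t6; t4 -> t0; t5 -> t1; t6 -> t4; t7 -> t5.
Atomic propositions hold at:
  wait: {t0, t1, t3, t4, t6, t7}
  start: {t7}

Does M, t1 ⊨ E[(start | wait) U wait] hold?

Sat(start | wait) = {t0, t1, t3, t4, t6, t7}
E[(start | wait) U wait]: least fixpoint, start Z0 = Sat(wait) = {t0, t1, t3, t4, t6, t7}, add states in Sat(start | wait) with some successor in Z. Already a fixed point.
Sat(E[(start | wait) U wait]) = {t0, t1, t3, t4, t6, t7}
t1 ∈ Sat(E[(start | wait) U wait]) = {t0, t1, t3, t4, t6, t7}, so the formula holds at t1.

Yes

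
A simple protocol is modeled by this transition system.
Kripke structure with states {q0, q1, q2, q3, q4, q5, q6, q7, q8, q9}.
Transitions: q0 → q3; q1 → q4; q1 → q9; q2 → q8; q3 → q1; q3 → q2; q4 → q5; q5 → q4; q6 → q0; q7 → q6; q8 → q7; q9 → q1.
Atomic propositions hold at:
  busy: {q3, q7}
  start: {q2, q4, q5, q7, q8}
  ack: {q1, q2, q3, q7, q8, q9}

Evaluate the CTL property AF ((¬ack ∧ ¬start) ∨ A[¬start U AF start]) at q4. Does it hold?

Yes

Sat(¬ack) = {q0, q4, q5, q6}
Sat(¬start) = {q0, q1, q3, q6, q9}
Sat(¬ack ∧ ¬start) = {q0, q6}
AF start: least fixpoint, start Z0 = {q2, q4, q5, q7, q8}, add states with every successor in Z. Already a fixed point.
Sat(AF start) = {q2, q4, q5, q7, q8}
A[¬start U AF start]: least fixpoint, start Z0 = Sat(AF start) = {q2, q4, q5, q7, q8}, add states in Sat(¬start) with every successor in Z. Already a fixed point.
Sat(A[¬start U AF start]) = {q2, q4, q5, q7, q8}
Sat((¬ack ∧ ¬start) ∨ A[¬start U AF start]) = {q0, q2, q4, q5, q6, q7, q8}
AF ((¬ack ∧ ¬start) ∨ A[¬start U AF start]): least fixpoint, start Z0 = {q0, q2, q4, q5, q6, q7, q8}, add states with every successor in Z. Already a fixed point.
Sat(AF ((¬ack ∧ ¬start) ∨ A[¬start U AF start])) = {q0, q2, q4, q5, q6, q7, q8}
q4 ∈ Sat(AF ((¬ack ∧ ¬start) ∨ A[¬start U AF start])) = {q0, q2, q4, q5, q6, q7, q8}, so the formula holds at q4.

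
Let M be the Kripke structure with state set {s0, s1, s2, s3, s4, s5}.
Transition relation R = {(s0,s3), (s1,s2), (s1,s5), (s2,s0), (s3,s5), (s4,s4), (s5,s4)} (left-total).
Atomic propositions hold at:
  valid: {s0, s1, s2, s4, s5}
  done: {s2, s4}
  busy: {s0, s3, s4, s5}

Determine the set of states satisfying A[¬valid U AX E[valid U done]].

{s1, s3, s4, s5}

Sat(¬valid) = {s3}
E[valid U done]: least fixpoint, start Z0 = Sat(done) = {s2, s4}, add states in Sat(valid) with some successor in Z. Z1 = {s1, s2, s4, s5}; fixed.
Sat(E[valid U done]) = {s1, s2, s4, s5}
Sat(AX E[valid U done]) = {s : every successor in {s1, s2, s4, s5}} = {s1, s3, s4, s5}
A[¬valid U AX E[valid U done]]: least fixpoint, start Z0 = Sat(AX E[valid U done]) = {s1, s3, s4, s5}, add states in Sat(¬valid) with every successor in Z. Already a fixed point.
Sat(A[¬valid U AX E[valid U done]]) = {s1, s3, s4, s5}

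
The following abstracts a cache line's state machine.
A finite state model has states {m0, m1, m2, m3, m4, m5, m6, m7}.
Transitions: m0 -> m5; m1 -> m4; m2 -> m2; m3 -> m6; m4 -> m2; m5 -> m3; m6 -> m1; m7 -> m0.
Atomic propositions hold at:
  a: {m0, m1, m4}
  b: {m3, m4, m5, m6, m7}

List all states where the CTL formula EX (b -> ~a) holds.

Sat(~a) = {m2, m3, m5, m6, m7}
Sat(b -> ~a) = {m0, m1, m2, m3, m5, m6, m7}
Sat(EX (b -> ~a)) = {s : some successor in {m0, m1, m2, m3, m5, m6, m7}} = {m0, m2, m3, m4, m5, m6, m7}

{m0, m2, m3, m4, m5, m6, m7}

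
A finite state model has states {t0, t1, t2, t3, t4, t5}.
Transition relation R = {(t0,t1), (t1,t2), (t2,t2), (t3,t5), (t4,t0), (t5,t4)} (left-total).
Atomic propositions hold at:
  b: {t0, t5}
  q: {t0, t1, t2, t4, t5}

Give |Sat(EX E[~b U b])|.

Sat(~b) = {t1, t2, t3, t4}
E[~b U b]: least fixpoint, start Z0 = Sat(b) = {t0, t5}, add states in Sat(~b) with some successor in Z. Z1 = {t0, t3, t4, t5}; fixed.
Sat(E[~b U b]) = {t0, t3, t4, t5}
Sat(EX E[~b U b]) = {s : some successor in {t0, t3, t4, t5}} = {t3, t4, t5}
|Sat(EX E[~b U b])| = |{t3, t4, t5}| = 3.

3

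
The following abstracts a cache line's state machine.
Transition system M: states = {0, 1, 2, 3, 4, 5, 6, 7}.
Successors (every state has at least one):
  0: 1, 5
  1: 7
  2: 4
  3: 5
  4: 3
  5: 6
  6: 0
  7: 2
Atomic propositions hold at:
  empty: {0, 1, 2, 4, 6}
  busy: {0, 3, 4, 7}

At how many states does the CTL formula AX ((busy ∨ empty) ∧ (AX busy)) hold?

3

Sat(busy ∨ empty) = {0, 1, 2, 3, 4, 6, 7}
Sat(AX busy) = {s : every successor in {0, 3, 4, 7}} = {1, 2, 4, 6}
Sat((busy ∨ empty) ∧ (AX busy)) = {1, 2, 4, 6}
Sat(AX ((busy ∨ empty) ∧ (AX busy))) = {s : every successor in {1, 2, 4, 6}} = {2, 5, 7}
|Sat(AX ((busy ∨ empty) ∧ (AX busy)))| = |{2, 5, 7}| = 3.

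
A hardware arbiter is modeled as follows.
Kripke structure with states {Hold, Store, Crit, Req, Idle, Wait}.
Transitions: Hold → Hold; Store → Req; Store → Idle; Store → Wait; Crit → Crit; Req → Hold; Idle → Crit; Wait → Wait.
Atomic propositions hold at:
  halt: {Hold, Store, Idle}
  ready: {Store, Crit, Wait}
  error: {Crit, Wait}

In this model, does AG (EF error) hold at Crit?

Yes

EF error: least fixpoint, start Z0 = {Crit, Wait}, add states with some successor in Z. Z1 = {Store, Crit, Idle, Wait}; fixed.
Sat(EF error) = {Store, Crit, Idle, Wait}
AG (EF error): greatest fixpoint, start Z0 = {Store, Crit, Idle, Wait}, keep only states in Sat with every successor in Z. Z1 = {Crit, Idle, Wait}; fixed.
Sat(AG (EF error)) = {Crit, Idle, Wait}
Crit ∈ Sat(AG (EF error)) = {Crit, Idle, Wait}, so the formula holds at Crit.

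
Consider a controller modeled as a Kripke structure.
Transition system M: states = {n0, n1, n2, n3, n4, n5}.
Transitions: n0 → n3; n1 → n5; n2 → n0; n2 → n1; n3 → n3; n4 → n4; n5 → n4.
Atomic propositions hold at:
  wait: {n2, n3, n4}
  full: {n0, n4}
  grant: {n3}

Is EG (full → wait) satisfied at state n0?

Sat(full → wait) = {n1, n2, n3, n4, n5}
EG (full → wait): greatest fixpoint, start Z0 = {n1, n2, n3, n4, n5}, keep only states in Sat with some successor in Z. Already a fixed point.
Sat(EG (full → wait)) = {n1, n2, n3, n4, n5}
n0 ∉ Sat(EG (full → wait)) = {n1, n2, n3, n4, n5}, so the formula does not hold at n0.

No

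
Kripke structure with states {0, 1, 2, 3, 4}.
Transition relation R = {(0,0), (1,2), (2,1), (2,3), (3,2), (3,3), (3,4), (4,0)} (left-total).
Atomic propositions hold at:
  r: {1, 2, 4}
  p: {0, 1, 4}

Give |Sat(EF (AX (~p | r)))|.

Sat(~p) = {2, 3}
Sat(~p | r) = {1, 2, 3, 4}
Sat(AX (~p | r)) = {s : every successor in {1, 2, 3, 4}} = {1, 2, 3}
EF (AX (~p | r)): least fixpoint, start Z0 = {1, 2, 3}, add states with some successor in Z. Already a fixed point.
Sat(EF (AX (~p | r))) = {1, 2, 3}
|Sat(EF (AX (~p | r)))| = |{1, 2, 3}| = 3.

3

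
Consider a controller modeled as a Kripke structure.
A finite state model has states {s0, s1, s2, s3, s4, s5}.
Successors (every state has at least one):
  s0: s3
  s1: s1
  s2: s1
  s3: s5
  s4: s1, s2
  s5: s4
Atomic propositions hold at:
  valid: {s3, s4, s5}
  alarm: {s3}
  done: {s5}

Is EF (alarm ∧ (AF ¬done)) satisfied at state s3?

Sat(¬done) = {s0, s1, s2, s3, s4}
AF ¬done: least fixpoint, start Z0 = {s0, s1, s2, s3, s4}, add states with every successor in Z. Z1 = {s0, s1, s2, s3, s4, s5}; fixed.
Sat(AF ¬done) = {s0, s1, s2, s3, s4, s5}
Sat(alarm ∧ (AF ¬done)) = {s3}
EF (alarm ∧ (AF ¬done)): least fixpoint, start Z0 = {s3}, add states with some successor in Z. Z1 = {s0, s3}; fixed.
Sat(EF (alarm ∧ (AF ¬done))) = {s0, s3}
s3 ∈ Sat(EF (alarm ∧ (AF ¬done))) = {s0, s3}, so the formula holds at s3.

Yes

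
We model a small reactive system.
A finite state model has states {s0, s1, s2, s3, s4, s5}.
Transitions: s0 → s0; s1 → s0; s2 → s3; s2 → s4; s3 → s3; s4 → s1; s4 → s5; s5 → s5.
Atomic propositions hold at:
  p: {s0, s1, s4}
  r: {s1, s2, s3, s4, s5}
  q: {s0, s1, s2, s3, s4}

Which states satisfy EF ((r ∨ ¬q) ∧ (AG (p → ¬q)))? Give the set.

Sat(¬q) = {s5}
Sat(r ∨ ¬q) = {s1, s2, s3, s4, s5}
Sat(p → ¬q) = {s2, s3, s5}
AG (p → ¬q): greatest fixpoint, start Z0 = {s2, s3, s5}, keep only states in Sat with every successor in Z. Z1 = {s3, s5}; fixed.
Sat(AG (p → ¬q)) = {s3, s5}
Sat((r ∨ ¬q) ∧ (AG (p → ¬q))) = {s3, s5}
EF ((r ∨ ¬q) ∧ (AG (p → ¬q))): least fixpoint, start Z0 = {s3, s5}, add states with some successor in Z. Z1 = {s2, s3, s4, s5}; fixed.
Sat(EF ((r ∨ ¬q) ∧ (AG (p → ¬q)))) = {s2, s3, s4, s5}

{s2, s3, s4, s5}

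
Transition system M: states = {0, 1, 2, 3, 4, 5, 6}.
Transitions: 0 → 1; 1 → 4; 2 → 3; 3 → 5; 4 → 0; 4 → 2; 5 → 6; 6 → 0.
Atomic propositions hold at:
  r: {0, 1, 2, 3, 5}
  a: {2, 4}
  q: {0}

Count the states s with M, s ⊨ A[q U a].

2

A[q U a]: least fixpoint, start Z0 = Sat(a) = {2, 4}, add states in Sat(q) with every successor in Z. Already a fixed point.
Sat(A[q U a]) = {2, 4}
|Sat(A[q U a])| = |{2, 4}| = 2.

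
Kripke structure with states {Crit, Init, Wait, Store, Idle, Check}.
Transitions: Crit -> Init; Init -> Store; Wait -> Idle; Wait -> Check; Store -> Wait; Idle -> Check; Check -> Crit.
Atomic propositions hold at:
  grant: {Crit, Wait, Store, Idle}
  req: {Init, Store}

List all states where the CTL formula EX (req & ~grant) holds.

{Crit}

Sat(~grant) = {Init, Check}
Sat(req & ~grant) = {Init}
Sat(EX (req & ~grant)) = {s : some successor in {Init}} = {Crit}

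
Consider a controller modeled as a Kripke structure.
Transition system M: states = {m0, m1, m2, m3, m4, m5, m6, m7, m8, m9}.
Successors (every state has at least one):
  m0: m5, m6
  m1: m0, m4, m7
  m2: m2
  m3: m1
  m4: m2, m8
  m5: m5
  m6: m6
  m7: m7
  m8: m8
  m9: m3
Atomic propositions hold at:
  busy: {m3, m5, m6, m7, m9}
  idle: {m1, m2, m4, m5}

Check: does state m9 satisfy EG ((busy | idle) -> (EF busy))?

Yes

Sat(busy | idle) = {m1, m2, m3, m4, m5, m6, m7, m9}
EF busy: least fixpoint, start Z0 = {m3, m5, m6, m7, m9}, add states with some successor in Z. Z1 = {m0, m1, m3, m5, m6, m7, m9}; fixed.
Sat(EF busy) = {m0, m1, m3, m5, m6, m7, m9}
Sat((busy | idle) -> (EF busy)) = {m0, m1, m3, m5, m6, m7, m8, m9}
EG ((busy | idle) -> (EF busy)): greatest fixpoint, start Z0 = {m0, m1, m3, m5, m6, m7, m8, m9}, keep only states in Sat with some successor in Z. Already a fixed point.
Sat(EG ((busy | idle) -> (EF busy))) = {m0, m1, m3, m5, m6, m7, m8, m9}
m9 ∈ Sat(EG ((busy | idle) -> (EF busy))) = {m0, m1, m3, m5, m6, m7, m8, m9}, so the formula holds at m9.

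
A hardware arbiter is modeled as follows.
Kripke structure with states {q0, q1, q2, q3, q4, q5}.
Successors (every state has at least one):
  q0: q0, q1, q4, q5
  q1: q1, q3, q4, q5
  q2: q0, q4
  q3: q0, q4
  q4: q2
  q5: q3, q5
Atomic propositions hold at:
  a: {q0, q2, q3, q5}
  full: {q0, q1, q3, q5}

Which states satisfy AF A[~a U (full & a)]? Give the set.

Sat(~a) = {q1, q4}
Sat(full & a) = {q0, q3, q5}
A[~a U (full & a)]: least fixpoint, start Z0 = Sat((full & a)) = {q0, q3, q5}, add states in Sat(~a) with every successor in Z. Already a fixed point.
Sat(A[~a U (full & a)]) = {q0, q3, q5}
AF A[~a U (full & a)]: least fixpoint, start Z0 = {q0, q3, q5}, add states with every successor in Z. Already a fixed point.
Sat(AF A[~a U (full & a)]) = {q0, q3, q5}

{q0, q3, q5}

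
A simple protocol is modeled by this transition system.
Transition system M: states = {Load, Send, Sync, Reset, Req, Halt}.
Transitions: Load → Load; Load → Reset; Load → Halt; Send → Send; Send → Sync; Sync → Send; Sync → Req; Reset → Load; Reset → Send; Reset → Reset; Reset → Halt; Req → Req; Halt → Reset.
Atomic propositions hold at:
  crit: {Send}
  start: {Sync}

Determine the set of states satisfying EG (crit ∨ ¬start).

Sat(¬start) = {Load, Send, Reset, Req, Halt}
Sat(crit ∨ ¬start) = {Load, Send, Reset, Req, Halt}
EG (crit ∨ ¬start): greatest fixpoint, start Z0 = {Load, Send, Reset, Req, Halt}, keep only states in Sat with some successor in Z. Already a fixed point.
Sat(EG (crit ∨ ¬start)) = {Load, Send, Reset, Req, Halt}

{Load, Send, Reset, Req, Halt}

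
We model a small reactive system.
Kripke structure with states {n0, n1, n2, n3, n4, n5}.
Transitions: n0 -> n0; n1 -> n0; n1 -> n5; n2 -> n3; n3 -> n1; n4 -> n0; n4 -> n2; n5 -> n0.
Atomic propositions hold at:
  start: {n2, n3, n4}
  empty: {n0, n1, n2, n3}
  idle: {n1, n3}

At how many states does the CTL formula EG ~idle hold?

Sat(~idle) = {n0, n2, n4, n5}
EG ~idle: greatest fixpoint, start Z0 = {n0, n2, n4, n5}, keep only states in Sat with some successor in Z. Z1 = {n0, n4, n5}; fixed.
Sat(EG ~idle) = {n0, n4, n5}
|Sat(EG ~idle)| = |{n0, n4, n5}| = 3.

3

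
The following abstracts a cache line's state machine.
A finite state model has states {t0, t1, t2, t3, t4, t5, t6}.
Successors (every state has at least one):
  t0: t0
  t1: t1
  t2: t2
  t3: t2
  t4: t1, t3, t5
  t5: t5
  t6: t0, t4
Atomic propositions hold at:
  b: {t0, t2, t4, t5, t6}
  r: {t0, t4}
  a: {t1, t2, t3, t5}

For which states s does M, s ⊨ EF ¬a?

Sat(¬a) = {t0, t4, t6}
EF ¬a: least fixpoint, start Z0 = {t0, t4, t6}, add states with some successor in Z. Already a fixed point.
Sat(EF ¬a) = {t0, t4, t6}

{t0, t4, t6}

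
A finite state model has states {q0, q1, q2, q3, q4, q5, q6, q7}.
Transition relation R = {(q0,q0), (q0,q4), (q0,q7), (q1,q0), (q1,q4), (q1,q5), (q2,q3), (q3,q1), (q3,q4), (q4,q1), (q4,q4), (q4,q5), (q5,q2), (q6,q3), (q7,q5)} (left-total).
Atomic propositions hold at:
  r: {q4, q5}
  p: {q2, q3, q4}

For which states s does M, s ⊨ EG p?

EG p: greatest fixpoint, start Z0 = {q2, q3, q4}, keep only states in Sat with some successor in Z. Already a fixed point.
Sat(EG p) = {q2, q3, q4}

{q2, q3, q4}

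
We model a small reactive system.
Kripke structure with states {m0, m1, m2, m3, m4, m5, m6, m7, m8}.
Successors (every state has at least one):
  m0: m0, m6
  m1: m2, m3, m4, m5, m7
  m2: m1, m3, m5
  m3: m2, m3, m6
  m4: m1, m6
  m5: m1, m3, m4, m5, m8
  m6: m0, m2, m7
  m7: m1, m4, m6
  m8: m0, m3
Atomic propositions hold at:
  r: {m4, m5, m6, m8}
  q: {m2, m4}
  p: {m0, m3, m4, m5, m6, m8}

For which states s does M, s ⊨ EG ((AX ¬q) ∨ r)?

Sat(¬q) = {m0, m1, m3, m5, m6, m7, m8}
Sat(AX ¬q) = {s : every successor in {m0, m1, m3, m5, m6, m7, m8}} = {m0, m2, m4, m8}
Sat((AX ¬q) ∨ r) = {m0, m2, m4, m5, m6, m8}
EG ((AX ¬q) ∨ r): greatest fixpoint, start Z0 = {m0, m2, m4, m5, m6, m8}, keep only states in Sat with some successor in Z. Already a fixed point.
Sat(EG ((AX ¬q) ∨ r)) = {m0, m2, m4, m5, m6, m8}

{m0, m2, m4, m5, m6, m8}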